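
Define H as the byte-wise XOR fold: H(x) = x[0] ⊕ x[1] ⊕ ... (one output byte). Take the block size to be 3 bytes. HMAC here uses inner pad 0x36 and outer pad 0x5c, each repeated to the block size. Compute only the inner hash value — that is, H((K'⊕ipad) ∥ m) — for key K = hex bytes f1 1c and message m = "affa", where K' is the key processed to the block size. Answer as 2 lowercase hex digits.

Key hex bytes f1 1c is 2 bytes ≤ B = 3; zero-pad to 3 bytes: K' = f1 1c 00.
K' ⊕ ipad = c7 2a 36.
Inner input = c7 2a 36 ∥ 61 66 66 61.
Inner hash: XOR c7⊕2a⊕36⊕61⊕66⊕66⊕61 = db.

db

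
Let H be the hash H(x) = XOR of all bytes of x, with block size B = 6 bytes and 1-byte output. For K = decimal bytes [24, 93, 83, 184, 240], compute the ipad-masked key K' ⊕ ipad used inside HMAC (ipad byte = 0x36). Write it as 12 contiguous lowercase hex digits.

Key decimal bytes [24, 93, 83, 184, 240] = 18 5d 53 b8 f0 is 5 bytes ≤ B = 6; zero-pad to 6 bytes: K' = 18 5d 53 b8 f0 00.
XOR each byte with 0x36: 18⊕36=2e, 5d⊕36=6b, 53⊕36=65, b8⊕36=8e, f0⊕36=c6, 00⊕36=36.

2e6b658ec636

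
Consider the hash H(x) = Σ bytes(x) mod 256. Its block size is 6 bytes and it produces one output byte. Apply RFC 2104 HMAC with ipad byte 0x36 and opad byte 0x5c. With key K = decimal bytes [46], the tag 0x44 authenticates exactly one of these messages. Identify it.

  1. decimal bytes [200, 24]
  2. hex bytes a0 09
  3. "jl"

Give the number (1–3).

1

Key decimal bytes [46] = 2e is 1 byte ≤ B = 6; zero-pad to 6 bytes: K' = 2e 00 00 00 00 00.
K' ⊕ ipad = 18 36 36 36 36 36; K' ⊕ opad = 72 5c 5c 5c 5c 5c.
m1: inner = H(18 36 36 36 36 36 c8 18) = 06; tag = H(72 5c 5c 5c 5c 5c 06) = 44 ← matches
m2: inner = H(18 36 36 36 36 36 a0 09) = cf; tag = H(72 5c 5c 5c 5c 5c cf) = 0d
m3: inner = H(18 36 36 36 36 36 6a 6c) = fc; tag = H(72 5c 5c 5c 5c 5c fc) = 3a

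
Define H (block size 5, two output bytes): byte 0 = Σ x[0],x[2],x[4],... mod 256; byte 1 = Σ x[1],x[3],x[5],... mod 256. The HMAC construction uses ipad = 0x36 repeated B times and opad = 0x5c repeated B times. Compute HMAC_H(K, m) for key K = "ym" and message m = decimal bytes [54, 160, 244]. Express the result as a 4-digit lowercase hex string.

98e8

Key "ym" = 79 6d is 2 bytes ≤ B = 5; zero-pad to 5 bytes: K' = 79 6d 00 00 00.
K' ⊕ ipad = 4f 5b 36 36 36.  K' ⊕ opad = 25 31 5c 5c 5c.
Inner input = (K'⊕ipad) ∥ m = 4f 5b 36 36 36 ∥ 36 a0 f4.
Inner hash: even-index sum = 347 mod 256 = 91; odd-index sum = 443 mod 256 = 187 → 5b bb.
Outer input = (K'⊕opad) ∥ inner = 25 31 5c 5c 5c ∥ 5b bb.
Outer hash (tag): even-index sum = 408 mod 256 = 152; odd-index sum = 232 mod 256 = 232 → 98 e8.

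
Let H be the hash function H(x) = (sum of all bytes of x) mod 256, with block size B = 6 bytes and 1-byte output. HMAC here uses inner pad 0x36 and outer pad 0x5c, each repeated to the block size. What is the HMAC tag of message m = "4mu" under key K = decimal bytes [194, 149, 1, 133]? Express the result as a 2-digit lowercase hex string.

Key decimal bytes [194, 149, 1, 133] = c2 95 01 85 is 4 bytes ≤ B = 6; zero-pad to 6 bytes: K' = c2 95 01 85 00 00.
K' ⊕ ipad = f4 a3 37 b3 36 36.  K' ⊕ opad = 9e c9 5d d9 5c 5c.
Inner input = (K'⊕ipad) ∥ m = f4 a3 37 b3 36 36 ∥ 34 6d 75.
Inner hash: sum = 244+163+55+179+54+54+52+109+117 = 1027; mod 256 = 3 → 03.
Outer input = (K'⊕opad) ∥ inner = 9e c9 5d d9 5c 5c ∥ 03.
Outer hash (tag): sum = 158+201+93+217+92+92+3 = 856; mod 256 = 88 → 58.

58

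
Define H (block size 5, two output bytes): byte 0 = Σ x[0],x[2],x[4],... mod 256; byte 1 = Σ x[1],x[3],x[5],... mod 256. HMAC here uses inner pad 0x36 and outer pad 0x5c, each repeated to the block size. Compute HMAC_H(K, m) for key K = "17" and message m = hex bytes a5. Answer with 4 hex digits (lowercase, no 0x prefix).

Key "17" = 31 37 is 2 bytes ≤ B = 5; zero-pad to 5 bytes: K' = 31 37 00 00 00.
K' ⊕ ipad = 07 01 36 36 36.  K' ⊕ opad = 6d 6b 5c 5c 5c.
Inner input = (K'⊕ipad) ∥ m = 07 01 36 36 36 ∥ a5.
Inner hash: even-index sum = 115 mod 256 = 115; odd-index sum = 220 mod 256 = 220 → 73 dc.
Outer input = (K'⊕opad) ∥ inner = 6d 6b 5c 5c 5c ∥ 73 dc.
Outer hash (tag): even-index sum = 513 mod 256 = 1; odd-index sum = 314 mod 256 = 58 → 01 3a.

013a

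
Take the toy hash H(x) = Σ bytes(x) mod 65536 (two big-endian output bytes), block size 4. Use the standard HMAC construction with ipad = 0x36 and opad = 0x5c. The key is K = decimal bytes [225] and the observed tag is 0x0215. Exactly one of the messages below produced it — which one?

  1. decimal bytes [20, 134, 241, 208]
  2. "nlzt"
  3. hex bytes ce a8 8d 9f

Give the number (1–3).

2

Key decimal bytes [225] = e1 is 1 byte ≤ B = 4; zero-pad to 4 bytes: K' = e1 00 00 00.
K' ⊕ ipad = d7 36 36 36; K' ⊕ opad = bd 5c 5c 5c.
m1: inner = H(d7 36 36 36 14 86 f1 d0) = 03 d4; tag = H(bd 5c 5c 5c 03 d4) = 02a8
m2: inner = H(d7 36 36 36 6e 6c 7a 74) = 03 41; tag = H(bd 5c 5c 5c 03 41) = 0215 ← matches
m3: inner = H(d7 36 36 36 ce a8 8d 9f) = 04 1b; tag = H(bd 5c 5c 5c 04 1b) = 01f0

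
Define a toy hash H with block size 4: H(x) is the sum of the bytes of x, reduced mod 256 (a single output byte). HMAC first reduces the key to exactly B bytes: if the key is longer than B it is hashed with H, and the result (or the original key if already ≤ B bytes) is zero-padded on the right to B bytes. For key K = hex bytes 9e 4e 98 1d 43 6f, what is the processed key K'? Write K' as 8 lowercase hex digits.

|K| = 6 > B = 4, so first hash the key.
H(K): sum = 158+78+152+29+67+111 = 595; mod 256 = 83 → 53.
Zero-pad H(K) = 53 to 4 bytes: K' = 53 00 00 00.

53000000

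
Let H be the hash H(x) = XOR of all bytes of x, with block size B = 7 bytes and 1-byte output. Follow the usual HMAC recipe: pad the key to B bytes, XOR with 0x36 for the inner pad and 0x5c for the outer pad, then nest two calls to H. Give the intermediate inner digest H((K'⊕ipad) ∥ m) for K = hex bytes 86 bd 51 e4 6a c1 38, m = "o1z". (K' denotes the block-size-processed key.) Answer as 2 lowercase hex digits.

0f

Key hex bytes 86 bd 51 e4 6a c1 38 is exactly B = 7 bytes: K' = 86 bd 51 e4 6a c1 38.
K' ⊕ ipad = b0 8b 67 d2 5c f7 0e.
Inner input = b0 8b 67 d2 5c f7 0e ∥ 6f 31 7a.
Inner hash: XOR b0⊕8b⊕67⊕d2⊕5c⊕f7⊕0e⊕6f⊕31⊕7a = 0f.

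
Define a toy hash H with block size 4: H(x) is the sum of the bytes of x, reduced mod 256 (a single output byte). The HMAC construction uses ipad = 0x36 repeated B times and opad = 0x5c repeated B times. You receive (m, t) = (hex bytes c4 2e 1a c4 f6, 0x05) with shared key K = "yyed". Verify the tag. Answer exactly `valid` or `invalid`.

Key "yyed" = 79 79 65 64 is exactly B = 4 bytes: K' = 79 79 65 64.
K' ⊕ ipad = 4f 4f 53 52; K' ⊕ opad = 25 25 39 38.
Inner hash: sum = 79+79+83+82+196+46+26+196+246 = 1033; mod 256 = 9 → 09.
Outer hash (recomputed tag): sum = 37+37+57+56+9 = 196 → c4.
Recomputed tag = c4; claimed = 05 → mismatch.

invalid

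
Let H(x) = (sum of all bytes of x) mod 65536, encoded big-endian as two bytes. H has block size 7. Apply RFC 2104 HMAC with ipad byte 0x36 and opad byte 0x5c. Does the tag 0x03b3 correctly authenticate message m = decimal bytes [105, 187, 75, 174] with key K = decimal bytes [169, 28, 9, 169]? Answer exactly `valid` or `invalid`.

Key decimal bytes [169, 28, 9, 169] = a9 1c 09 a9 is 4 bytes ≤ B = 7; zero-pad to 7 bytes: K' = a9 1c 09 a9 00 00 00.
K' ⊕ ipad = 9f 2a 3f 9f 36 36 36; K' ⊕ opad = f5 40 55 f5 5c 5c 5c.
Inner hash: sum = 159+42+63+159+54+54+54+105+187+75+174 = 1126 → 04 66.
Outer hash (recomputed tag): sum = 245+64+85+245+92+92+92+4+102 = 1021 → 03 fd.
Recomputed tag = 03fd; claimed = 03b3 → mismatch.

invalid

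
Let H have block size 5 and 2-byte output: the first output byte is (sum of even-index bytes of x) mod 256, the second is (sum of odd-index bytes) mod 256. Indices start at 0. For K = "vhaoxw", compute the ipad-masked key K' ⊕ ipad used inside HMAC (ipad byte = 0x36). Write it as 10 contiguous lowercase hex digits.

Key "vhaoxw" = 76 68 61 6f 78 77 is 6 bytes > B = 5, so hash it first: H(key) = 4f 4e, then zero-pad to 5 bytes: K' = 4f 4e 00 00 00.
XOR each byte with 0x36: 4f⊕36=79, 4e⊕36=78, 00⊕36=36, 00⊕36=36, 00⊕36=36.

7978363636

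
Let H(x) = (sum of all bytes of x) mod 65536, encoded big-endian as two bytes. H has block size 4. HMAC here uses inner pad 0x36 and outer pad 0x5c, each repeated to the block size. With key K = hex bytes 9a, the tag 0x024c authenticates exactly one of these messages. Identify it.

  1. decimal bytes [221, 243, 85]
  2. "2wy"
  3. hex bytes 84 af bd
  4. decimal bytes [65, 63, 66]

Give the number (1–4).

Key hex bytes 9a is 1 byte ≤ B = 4; zero-pad to 4 bytes: K' = 9a 00 00 00.
K' ⊕ ipad = ac 36 36 36; K' ⊕ opad = c6 5c 5c 5c.
m1: inner = H(ac 36 36 36 dd f3 55) = 03 73; tag = H(c6 5c 5c 5c 03 73) = 0250
m2: inner = H(ac 36 36 36 32 77 79) = 02 70; tag = H(c6 5c 5c 5c 02 70) = 024c ← matches
m3: inner = H(ac 36 36 36 84 af bd) = 03 3e; tag = H(c6 5c 5c 5c 03 3e) = 021b
m4: inner = H(ac 36 36 36 41 3f 42) = 02 10; tag = H(c6 5c 5c 5c 02 10) = 01ec

2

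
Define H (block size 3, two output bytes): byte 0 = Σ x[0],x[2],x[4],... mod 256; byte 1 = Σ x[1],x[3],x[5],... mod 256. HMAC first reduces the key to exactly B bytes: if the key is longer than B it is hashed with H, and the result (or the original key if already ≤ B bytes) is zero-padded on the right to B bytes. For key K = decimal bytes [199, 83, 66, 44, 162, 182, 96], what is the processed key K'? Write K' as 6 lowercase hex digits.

0b3500

|K| = 7 > B = 3, so first hash the key.
H(K): even-index sum = 523 mod 256 = 11; odd-index sum = 309 mod 256 = 53 → 0b 35.
Zero-pad H(K) = 0b 35 to 3 bytes: K' = 0b 35 00.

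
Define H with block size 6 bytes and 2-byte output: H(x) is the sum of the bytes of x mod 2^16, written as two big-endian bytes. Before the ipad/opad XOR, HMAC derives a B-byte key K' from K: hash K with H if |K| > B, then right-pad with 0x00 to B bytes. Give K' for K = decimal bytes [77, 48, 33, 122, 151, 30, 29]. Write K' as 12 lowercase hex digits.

|K| = 7 > B = 6, so first hash the key.
H(K): sum = 77+48+33+122+151+30+29 = 490 → 01 ea.
Zero-pad H(K) = 01 ea to 6 bytes: K' = 01 ea 00 00 00 00.

01ea00000000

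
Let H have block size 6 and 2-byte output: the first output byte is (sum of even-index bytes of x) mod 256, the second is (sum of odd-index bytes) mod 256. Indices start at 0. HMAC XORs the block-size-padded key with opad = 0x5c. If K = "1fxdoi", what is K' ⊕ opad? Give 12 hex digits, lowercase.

Key "1fxdoi" = 31 66 78 64 6f 69 is exactly B = 6 bytes: K' = 31 66 78 64 6f 69.
XOR each byte with 0x5c: 31⊕5c=6d, 66⊕5c=3a, 78⊕5c=24, 64⊕5c=38, 6f⊕5c=33, 69⊕5c=35.

6d3a24383335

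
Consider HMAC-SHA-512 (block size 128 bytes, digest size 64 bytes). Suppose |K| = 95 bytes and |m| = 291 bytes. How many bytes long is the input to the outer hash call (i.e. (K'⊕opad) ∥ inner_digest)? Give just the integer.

Key is 95 ≤ 128 bytes, zero-padded: |K'| = 128.
Outer input = (K'⊕opad) ∥ H(inner) → 128 + 64 = 192 bytes.

192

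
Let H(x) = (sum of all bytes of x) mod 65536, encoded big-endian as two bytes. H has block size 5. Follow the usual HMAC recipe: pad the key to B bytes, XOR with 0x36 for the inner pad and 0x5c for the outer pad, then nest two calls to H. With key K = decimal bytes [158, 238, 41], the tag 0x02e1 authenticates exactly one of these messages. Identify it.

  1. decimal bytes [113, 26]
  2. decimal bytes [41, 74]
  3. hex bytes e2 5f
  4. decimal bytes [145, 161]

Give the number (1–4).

Key decimal bytes [158, 238, 41] = 9e ee 29 is 3 bytes ≤ B = 5; zero-pad to 5 bytes: K' = 9e ee 29 00 00.
K' ⊕ ipad = a8 d8 1f 36 36; K' ⊕ opad = c2 b2 75 5c 5c.
m1: inner = H(a8 d8 1f 36 36 71 1a) = 02 96; tag = H(c2 b2 75 5c 5c 02 96) = 0339
m2: inner = H(a8 d8 1f 36 36 29 4a) = 02 7e; tag = H(c2 b2 75 5c 5c 02 7e) = 0321
m3: inner = H(a8 d8 1f 36 36 e2 5f) = 03 4c; tag = H(c2 b2 75 5c 5c 03 4c) = 02f0
m4: inner = H(a8 d8 1f 36 36 91 a1) = 03 3d; tag = H(c2 b2 75 5c 5c 03 3d) = 02e1 ← matches

4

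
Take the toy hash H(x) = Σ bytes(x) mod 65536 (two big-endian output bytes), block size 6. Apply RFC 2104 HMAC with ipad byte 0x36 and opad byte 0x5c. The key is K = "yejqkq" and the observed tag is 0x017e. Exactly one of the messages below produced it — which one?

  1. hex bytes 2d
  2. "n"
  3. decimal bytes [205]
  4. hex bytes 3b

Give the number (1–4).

2

Key "yejqkq" = 79 65 6a 71 6b 71 is exactly B = 6 bytes: K' = 79 65 6a 71 6b 71.
K' ⊕ ipad = 4f 53 5c 47 5d 47; K' ⊕ opad = 25 39 36 2d 37 2d.
m1: inner = H(4f 53 5c 47 5d 47 2d) = 02 16; tag = H(25 39 36 2d 37 2d 02 16) = 013d
m2: inner = H(4f 53 5c 47 5d 47 6e) = 02 57; tag = H(25 39 36 2d 37 2d 02 57) = 017e ← matches
m3: inner = H(4f 53 5c 47 5d 47 cd) = 02 b6; tag = H(25 39 36 2d 37 2d 02 b6) = 01dd
m4: inner = H(4f 53 5c 47 5d 47 3b) = 02 24; tag = H(25 39 36 2d 37 2d 02 24) = 014b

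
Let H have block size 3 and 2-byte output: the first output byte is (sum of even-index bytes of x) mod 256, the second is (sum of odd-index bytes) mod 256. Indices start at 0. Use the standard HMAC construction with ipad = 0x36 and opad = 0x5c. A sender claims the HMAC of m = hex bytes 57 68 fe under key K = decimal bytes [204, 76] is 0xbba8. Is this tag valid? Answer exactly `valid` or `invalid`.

Key decimal bytes [204, 76] = cc 4c is 2 bytes ≤ B = 3; zero-pad to 3 bytes: K' = cc 4c 00.
K' ⊕ ipad = fa 7a 36; K' ⊕ opad = 90 10 5c.
Inner hash: even-index sum = 408 mod 256 = 152; odd-index sum = 463 mod 256 = 207 → 98 cf.
Outer hash (recomputed tag): even-index sum = 443 mod 256 = 187; odd-index sum = 168 mod 256 = 168 → bb a8.
Recomputed tag = bba8; claimed = bba8 → match.

valid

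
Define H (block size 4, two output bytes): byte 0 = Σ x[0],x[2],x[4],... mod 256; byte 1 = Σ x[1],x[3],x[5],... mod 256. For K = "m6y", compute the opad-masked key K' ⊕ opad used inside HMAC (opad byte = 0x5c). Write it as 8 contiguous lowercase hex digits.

316a255c

Key "m6y" = 6d 36 79 is 3 bytes ≤ B = 4; zero-pad to 4 bytes: K' = 6d 36 79 00.
XOR each byte with 0x5c: 6d⊕5c=31, 36⊕5c=6a, 79⊕5c=25, 00⊕5c=5c.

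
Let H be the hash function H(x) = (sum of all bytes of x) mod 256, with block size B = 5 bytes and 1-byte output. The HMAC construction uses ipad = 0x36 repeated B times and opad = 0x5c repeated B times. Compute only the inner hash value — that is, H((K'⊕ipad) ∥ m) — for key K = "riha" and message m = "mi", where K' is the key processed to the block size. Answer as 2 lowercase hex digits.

64

Key "riha" = 72 69 68 61 is 4 bytes ≤ B = 5; zero-pad to 5 bytes: K' = 72 69 68 61 00.
K' ⊕ ipad = 44 5f 5e 57 36.
Inner input = 44 5f 5e 57 36 ∥ 6d 69.
Inner hash: sum = 68+95+94+87+54+109+105 = 612; mod 256 = 100 → 64.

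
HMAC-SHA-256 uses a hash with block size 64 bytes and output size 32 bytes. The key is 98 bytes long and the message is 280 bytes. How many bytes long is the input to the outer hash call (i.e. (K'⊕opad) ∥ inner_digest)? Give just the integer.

Key is 98 > 64 bytes, so it is hashed to 32 bytes then zero-padded to 64: |K'| = 64.
Outer input = (K'⊕opad) ∥ H(inner) → 64 + 32 = 96 bytes.

96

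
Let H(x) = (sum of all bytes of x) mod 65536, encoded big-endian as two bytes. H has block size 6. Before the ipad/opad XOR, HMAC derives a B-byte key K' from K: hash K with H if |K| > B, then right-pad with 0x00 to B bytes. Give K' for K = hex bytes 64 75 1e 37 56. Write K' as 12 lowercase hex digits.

64751e375600

Key hex bytes 64 75 1e 37 56 is 5 bytes ≤ B = 6; zero-pad to 6 bytes: K' = 64 75 1e 37 56 00.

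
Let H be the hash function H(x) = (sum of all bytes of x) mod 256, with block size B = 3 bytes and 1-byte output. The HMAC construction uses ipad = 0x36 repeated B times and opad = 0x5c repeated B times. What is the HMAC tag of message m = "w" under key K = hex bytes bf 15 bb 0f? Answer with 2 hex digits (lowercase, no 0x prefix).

Key hex bytes bf 15 bb 0f is 4 bytes > B = 3, so hash it first: H(key) = 9e, then zero-pad to 3 bytes: K' = 9e 00 00.
K' ⊕ ipad = a8 36 36.  K' ⊕ opad = c2 5c 5c.
Inner input = (K'⊕ipad) ∥ m = a8 36 36 ∥ 77.
Inner hash: sum = 168+54+54+119 = 395; mod 256 = 139 → 8b.
Outer input = (K'⊕opad) ∥ inner = c2 5c 5c ∥ 8b.
Outer hash (tag): sum = 194+92+92+139 = 517; mod 256 = 5 → 05.

05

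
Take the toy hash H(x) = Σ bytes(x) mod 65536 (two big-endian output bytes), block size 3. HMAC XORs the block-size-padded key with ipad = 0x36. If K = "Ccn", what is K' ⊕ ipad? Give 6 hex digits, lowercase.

755558

Key "Ccn" = 43 63 6e is exactly B = 3 bytes: K' = 43 63 6e.
XOR each byte with 0x36: 43⊕36=75, 63⊕36=55, 6e⊕36=58.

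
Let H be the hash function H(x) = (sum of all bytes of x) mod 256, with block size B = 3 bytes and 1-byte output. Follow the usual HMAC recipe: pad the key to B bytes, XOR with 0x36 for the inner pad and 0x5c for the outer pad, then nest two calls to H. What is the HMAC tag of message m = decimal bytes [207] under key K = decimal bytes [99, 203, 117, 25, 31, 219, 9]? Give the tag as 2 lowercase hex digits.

Key decimal bytes [99, 203, 117, 25, 31, 219, 9] = 63 cb 75 19 1f db 09 is 7 bytes > B = 3, so hash it first: H(key) = bf, then zero-pad to 3 bytes: K' = bf 00 00.
K' ⊕ ipad = 89 36 36.  K' ⊕ opad = e3 5c 5c.
Inner input = (K'⊕ipad) ∥ m = 89 36 36 ∥ cf.
Inner hash: sum = 137+54+54+207 = 452; mod 256 = 196 → c4.
Outer input = (K'⊕opad) ∥ inner = e3 5c 5c ∥ c4.
Outer hash (tag): sum = 227+92+92+196 = 607; mod 256 = 95 → 5f.

5f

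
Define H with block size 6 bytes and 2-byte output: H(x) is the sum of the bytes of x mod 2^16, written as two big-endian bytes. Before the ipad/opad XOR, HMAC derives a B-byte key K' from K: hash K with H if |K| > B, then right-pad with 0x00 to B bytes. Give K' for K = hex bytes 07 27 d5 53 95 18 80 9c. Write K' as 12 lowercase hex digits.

031f00000000

|K| = 8 > B = 6, so first hash the key.
H(K): sum = 7+39+213+83+149+24+128+156 = 799 → 03 1f.
Zero-pad H(K) = 03 1f to 6 bytes: K' = 03 1f 00 00 00 00.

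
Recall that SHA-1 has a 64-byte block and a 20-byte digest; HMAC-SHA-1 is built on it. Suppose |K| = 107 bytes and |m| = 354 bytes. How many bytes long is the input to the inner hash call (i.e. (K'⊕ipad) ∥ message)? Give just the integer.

Key is 107 > 64 bytes, so it is hashed to 20 bytes then zero-padded to 64: |K'| = 64.
Inner input = (K'⊕ipad) ∥ m → 64 + 354 = 418 bytes.

418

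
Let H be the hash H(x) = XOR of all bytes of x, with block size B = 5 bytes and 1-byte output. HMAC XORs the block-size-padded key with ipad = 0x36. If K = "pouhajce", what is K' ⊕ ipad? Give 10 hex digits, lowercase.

3936363636

Key "pouhajce" = 70 6f 75 68 61 6a 63 65 is 8 bytes > B = 5, so hash it first: H(key) = 0f, then zero-pad to 5 bytes: K' = 0f 00 00 00 00.
XOR each byte with 0x36: 0f⊕36=39, 00⊕36=36, 00⊕36=36, 00⊕36=36, 00⊕36=36.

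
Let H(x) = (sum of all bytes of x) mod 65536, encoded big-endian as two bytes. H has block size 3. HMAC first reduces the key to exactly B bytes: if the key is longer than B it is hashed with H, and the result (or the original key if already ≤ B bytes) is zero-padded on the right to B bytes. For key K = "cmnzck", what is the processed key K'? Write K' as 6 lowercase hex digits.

|K| = 6 > B = 3, so first hash the key.
H(K): sum = 99+109+110+122+99+107 = 646 → 02 86.
Zero-pad H(K) = 02 86 to 3 bytes: K' = 02 86 00.

028600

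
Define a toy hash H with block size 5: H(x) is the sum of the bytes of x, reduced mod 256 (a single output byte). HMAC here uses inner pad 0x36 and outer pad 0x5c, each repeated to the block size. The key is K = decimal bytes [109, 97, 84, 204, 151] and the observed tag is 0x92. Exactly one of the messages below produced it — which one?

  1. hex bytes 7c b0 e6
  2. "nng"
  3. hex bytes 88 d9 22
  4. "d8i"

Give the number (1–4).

1

Key decimal bytes [109, 97, 84, 204, 151] = 6d 61 54 cc 97 is exactly B = 5 bytes: K' = 6d 61 54 cc 97.
K' ⊕ ipad = 5b 57 62 fa a1; K' ⊕ opad = 31 3d 08 90 cb.
m1: inner = H(5b 57 62 fa a1 7c b0 e6) = c1; tag = H(31 3d 08 90 cb c1) = 92 ← matches
m2: inner = H(5b 57 62 fa a1 6e 6e 67) = f2; tag = H(31 3d 08 90 cb f2) = c3
m3: inner = H(5b 57 62 fa a1 88 d9 22) = 32; tag = H(31 3d 08 90 cb 32) = 03
m4: inner = H(5b 57 62 fa a1 64 38 69) = b4; tag = H(31 3d 08 90 cb b4) = 85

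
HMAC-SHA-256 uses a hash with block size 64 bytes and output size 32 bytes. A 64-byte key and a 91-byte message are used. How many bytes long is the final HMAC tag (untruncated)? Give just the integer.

32

The tag is one SHA-256 digest: 32 bytes.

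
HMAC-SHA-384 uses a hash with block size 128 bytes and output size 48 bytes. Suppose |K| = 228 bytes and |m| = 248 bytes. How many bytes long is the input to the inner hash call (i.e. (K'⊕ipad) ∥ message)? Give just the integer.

Key is 228 > 128 bytes, so it is hashed to 48 bytes then zero-padded to 128: |K'| = 128.
Inner input = (K'⊕ipad) ∥ m → 128 + 248 = 376 bytes.

376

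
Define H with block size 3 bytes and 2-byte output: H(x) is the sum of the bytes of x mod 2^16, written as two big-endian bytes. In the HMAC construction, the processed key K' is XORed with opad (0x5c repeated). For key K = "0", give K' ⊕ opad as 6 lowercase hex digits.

6c5c5c

Key "0" = 30 is 1 byte ≤ B = 3; zero-pad to 3 bytes: K' = 30 00 00.
XOR each byte with 0x5c: 30⊕5c=6c, 00⊕5c=5c, 00⊕5c=5c.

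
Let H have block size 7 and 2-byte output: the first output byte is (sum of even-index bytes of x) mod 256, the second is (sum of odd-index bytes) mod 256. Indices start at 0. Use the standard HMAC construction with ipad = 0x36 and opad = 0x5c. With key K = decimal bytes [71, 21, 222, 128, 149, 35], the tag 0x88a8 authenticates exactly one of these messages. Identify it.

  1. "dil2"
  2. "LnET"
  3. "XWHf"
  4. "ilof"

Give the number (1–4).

4

Key decimal bytes [71, 21, 222, 128, 149, 35] = 47 15 de 80 95 23 is 6 bytes ≤ B = 7; zero-pad to 7 bytes: K' = 47 15 de 80 95 23 00.
K' ⊕ ipad = 71 23 e8 b6 a3 15 36; K' ⊕ opad = 1b 49 82 dc c9 7f 5c.
m1: inner = H(71 23 e8 b6 a3 15 36 64 69 6c 32) = cd be; tag = H(1b 49 82 dc c9 7f 5c cd be) = 8071
m2: inner = H(71 23 e8 b6 a3 15 36 4c 6e 45 54) = f4 7f; tag = H(1b 49 82 dc c9 7f 5c f4 7f) = 4198
m3: inner = H(71 23 e8 b6 a3 15 36 58 57 48 66) = ef 8e; tag = H(1b 49 82 dc c9 7f 5c ef 8e) = 5093
m4: inner = H(71 23 e8 b6 a3 15 36 69 6c 6f 66) = 04 c6; tag = H(1b 49 82 dc c9 7f 5c 04 c6) = 88a8 ← matches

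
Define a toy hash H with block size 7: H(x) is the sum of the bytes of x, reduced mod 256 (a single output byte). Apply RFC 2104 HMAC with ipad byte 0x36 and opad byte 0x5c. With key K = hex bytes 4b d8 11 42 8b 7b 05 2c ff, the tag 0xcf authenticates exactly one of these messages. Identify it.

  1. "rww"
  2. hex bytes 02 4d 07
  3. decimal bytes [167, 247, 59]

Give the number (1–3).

Key hex bytes 4b d8 11 42 8b 7b 05 2c ff is 9 bytes > B = 7, so hash it first: H(key) = ac, then zero-pad to 7 bytes: K' = ac 00 00 00 00 00 00.
K' ⊕ ipad = 9a 36 36 36 36 36 36; K' ⊕ opad = f0 5c 5c 5c 5c 5c 5c.
m1: inner = H(9a 36 36 36 36 36 36 72 77 77) = 3e; tag = H(f0 5c 5c 5c 5c 5c 5c 3e) = 56
m2: inner = H(9a 36 36 36 36 36 36 02 4d 07) = 34; tag = H(f0 5c 5c 5c 5c 5c 5c 34) = 4c
m3: inner = H(9a 36 36 36 36 36 36 a7 f7 3b) = b7; tag = H(f0 5c 5c 5c 5c 5c 5c b7) = cf ← matches

3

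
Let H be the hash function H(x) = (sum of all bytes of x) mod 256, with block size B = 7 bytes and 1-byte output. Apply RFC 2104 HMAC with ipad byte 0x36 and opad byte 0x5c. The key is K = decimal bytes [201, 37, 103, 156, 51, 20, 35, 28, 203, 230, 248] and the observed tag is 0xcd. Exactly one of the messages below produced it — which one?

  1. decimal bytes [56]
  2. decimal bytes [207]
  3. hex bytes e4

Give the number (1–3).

2

Key decimal bytes [201, 37, 103, 156, 51, 20, 35, 28, 203, 230, 248] = c9 25 67 9c 33 14 23 1c cb e6 f8 is 11 bytes > B = 7, so hash it first: H(key) = 20, then zero-pad to 7 bytes: K' = 20 00 00 00 00 00 00.
K' ⊕ ipad = 16 36 36 36 36 36 36; K' ⊕ opad = 7c 5c 5c 5c 5c 5c 5c.
m1: inner = H(16 36 36 36 36 36 36 38) = 92; tag = H(7c 5c 5c 5c 5c 5c 5c 92) = 36
m2: inner = H(16 36 36 36 36 36 36 cf) = 29; tag = H(7c 5c 5c 5c 5c 5c 5c 29) = cd ← matches
m3: inner = H(16 36 36 36 36 36 36 e4) = 3e; tag = H(7c 5c 5c 5c 5c 5c 5c 3e) = e2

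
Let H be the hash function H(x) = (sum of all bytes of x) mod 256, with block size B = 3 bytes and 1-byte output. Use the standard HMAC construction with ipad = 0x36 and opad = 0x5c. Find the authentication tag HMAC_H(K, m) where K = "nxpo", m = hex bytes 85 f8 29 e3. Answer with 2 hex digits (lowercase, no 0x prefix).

39

Key "nxpo" = 6e 78 70 6f is 4 bytes > B = 3, so hash it first: H(key) = c5, then zero-pad to 3 bytes: K' = c5 00 00.
K' ⊕ ipad = f3 36 36.  K' ⊕ opad = 99 5c 5c.
Inner input = (K'⊕ipad) ∥ m = f3 36 36 ∥ 85 f8 29 e3.
Inner hash: sum = 243+54+54+133+248+41+227 = 1000; mod 256 = 232 → e8.
Outer input = (K'⊕opad) ∥ inner = 99 5c 5c ∥ e8.
Outer hash (tag): sum = 153+92+92+232 = 569; mod 256 = 57 → 39.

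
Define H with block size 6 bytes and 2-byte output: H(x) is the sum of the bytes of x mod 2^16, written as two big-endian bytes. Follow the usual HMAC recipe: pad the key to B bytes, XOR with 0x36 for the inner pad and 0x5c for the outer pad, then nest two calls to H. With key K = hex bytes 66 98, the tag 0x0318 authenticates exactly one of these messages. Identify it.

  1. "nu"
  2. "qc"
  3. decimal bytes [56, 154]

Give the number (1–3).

Key hex bytes 66 98 is 2 bytes ≤ B = 6; zero-pad to 6 bytes: K' = 66 98 00 00 00 00.
K' ⊕ ipad = 50 ae 36 36 36 36; K' ⊕ opad = 3a c4 5c 5c 5c 5c.
m1: inner = H(50 ae 36 36 36 36 6e 75) = 02 b9; tag = H(3a c4 5c 5c 5c 5c 02 b9) = 0329
m2: inner = H(50 ae 36 36 36 36 71 63) = 02 aa; tag = H(3a c4 5c 5c 5c 5c 02 aa) = 031a
m3: inner = H(50 ae 36 36 36 36 38 9a) = 02 a8; tag = H(3a c4 5c 5c 5c 5c 02 a8) = 0318 ← matches

3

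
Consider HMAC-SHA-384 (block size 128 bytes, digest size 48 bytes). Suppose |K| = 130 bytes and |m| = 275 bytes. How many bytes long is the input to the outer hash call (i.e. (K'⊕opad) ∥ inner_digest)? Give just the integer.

176

Key is 130 > 128 bytes, so it is hashed to 48 bytes then zero-padded to 128: |K'| = 128.
Outer input = (K'⊕opad) ∥ H(inner) → 128 + 48 = 176 bytes.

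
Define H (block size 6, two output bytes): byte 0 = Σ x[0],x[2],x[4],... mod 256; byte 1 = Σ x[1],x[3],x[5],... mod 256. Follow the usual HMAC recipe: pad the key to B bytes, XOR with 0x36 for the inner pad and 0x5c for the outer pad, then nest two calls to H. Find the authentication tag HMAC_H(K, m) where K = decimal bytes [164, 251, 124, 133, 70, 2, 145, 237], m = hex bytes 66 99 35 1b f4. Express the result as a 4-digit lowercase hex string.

Key decimal bytes [164, 251, 124, 133, 70, 2, 145, 237] = a4 fb 7c 85 46 02 91 ed is 8 bytes > B = 6, so hash it first: H(key) = f7 6f, then zero-pad to 6 bytes: K' = f7 6f 00 00 00 00.
K' ⊕ ipad = c1 59 36 36 36 36.  K' ⊕ opad = ab 33 5c 5c 5c 5c.
Inner input = (K'⊕ipad) ∥ m = c1 59 36 36 36 36 ∥ 66 99 35 1b f4.
Inner hash: even-index sum = 700 mod 256 = 188; odd-index sum = 377 mod 256 = 121 → bc 79.
Outer input = (K'⊕opad) ∥ inner = ab 33 5c 5c 5c 5c ∥ bc 79.
Outer hash (tag): even-index sum = 543 mod 256 = 31; odd-index sum = 356 mod 256 = 100 → 1f 64.

1f64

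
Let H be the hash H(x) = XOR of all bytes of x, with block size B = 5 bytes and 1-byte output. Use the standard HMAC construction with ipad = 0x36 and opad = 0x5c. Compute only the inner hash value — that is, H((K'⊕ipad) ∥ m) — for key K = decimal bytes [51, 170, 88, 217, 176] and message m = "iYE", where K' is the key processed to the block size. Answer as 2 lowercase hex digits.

Key decimal bytes [51, 170, 88, 217, 176] = 33 aa 58 d9 b0 is exactly B = 5 bytes: K' = 33 aa 58 d9 b0.
K' ⊕ ipad = 05 9c 6e ef 86.
Inner input = 05 9c 6e ef 86 ∥ 69 59 45.
Inner hash: XOR 05⊕9c⊕6e⊕ef⊕86⊕69⊕59⊕45 = eb.

eb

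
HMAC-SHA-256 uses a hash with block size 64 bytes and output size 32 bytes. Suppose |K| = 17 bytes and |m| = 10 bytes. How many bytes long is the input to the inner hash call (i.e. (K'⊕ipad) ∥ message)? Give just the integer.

74

Key is 17 ≤ 64 bytes, zero-padded: |K'| = 64.
Inner input = (K'⊕ipad) ∥ m → 64 + 10 = 74 bytes.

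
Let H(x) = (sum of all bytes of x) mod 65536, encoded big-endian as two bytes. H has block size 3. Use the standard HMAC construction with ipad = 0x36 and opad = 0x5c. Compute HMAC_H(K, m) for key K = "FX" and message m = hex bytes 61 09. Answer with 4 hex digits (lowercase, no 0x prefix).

Key "FX" = 46 58 is 2 bytes ≤ B = 3; zero-pad to 3 bytes: K' = 46 58 00.
K' ⊕ ipad = 70 6e 36.  K' ⊕ opad = 1a 04 5c.
Inner input = (K'⊕ipad) ∥ m = 70 6e 36 ∥ 61 09.
Inner hash: sum = 112+110+54+97+9 = 382 → 01 7e.
Outer input = (K'⊕opad) ∥ inner = 1a 04 5c ∥ 01 7e.
Outer hash (tag): sum = 26+4+92+1+126 = 249 → 00 f9.

00f9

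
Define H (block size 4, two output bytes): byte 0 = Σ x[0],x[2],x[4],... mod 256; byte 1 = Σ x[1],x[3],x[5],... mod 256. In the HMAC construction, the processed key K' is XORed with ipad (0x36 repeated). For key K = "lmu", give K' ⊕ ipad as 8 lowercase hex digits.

5a5b4336

Key "lmu" = 6c 6d 75 is 3 bytes ≤ B = 4; zero-pad to 4 bytes: K' = 6c 6d 75 00.
XOR each byte with 0x36: 6c⊕36=5a, 6d⊕36=5b, 75⊕36=43, 00⊕36=36.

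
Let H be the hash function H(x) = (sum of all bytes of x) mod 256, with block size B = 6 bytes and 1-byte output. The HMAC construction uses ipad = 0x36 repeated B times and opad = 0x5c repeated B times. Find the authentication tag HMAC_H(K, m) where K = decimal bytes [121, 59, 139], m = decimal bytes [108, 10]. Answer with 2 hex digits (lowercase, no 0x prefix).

a8

Key decimal bytes [121, 59, 139] = 79 3b 8b is 3 bytes ≤ B = 6; zero-pad to 6 bytes: K' = 79 3b 8b 00 00 00.
K' ⊕ ipad = 4f 0d bd 36 36 36.  K' ⊕ opad = 25 67 d7 5c 5c 5c.
Inner input = (K'⊕ipad) ∥ m = 4f 0d bd 36 36 36 ∥ 6c 0a.
Inner hash: sum = 79+13+189+54+54+54+108+10 = 561; mod 256 = 49 → 31.
Outer input = (K'⊕opad) ∥ inner = 25 67 d7 5c 5c 5c ∥ 31.
Outer hash (tag): sum = 37+103+215+92+92+92+49 = 680; mod 256 = 168 → a8.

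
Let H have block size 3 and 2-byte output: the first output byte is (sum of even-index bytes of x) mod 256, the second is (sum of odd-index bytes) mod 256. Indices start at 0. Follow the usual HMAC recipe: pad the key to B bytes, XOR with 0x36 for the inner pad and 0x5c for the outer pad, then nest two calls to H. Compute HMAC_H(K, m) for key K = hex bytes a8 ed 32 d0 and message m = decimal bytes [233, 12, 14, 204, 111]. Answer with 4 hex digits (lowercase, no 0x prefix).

d3db

Key hex bytes a8 ed 32 d0 is 4 bytes > B = 3, so hash it first: H(key) = da bd, then zero-pad to 3 bytes: K' = da bd 00.
K' ⊕ ipad = ec 8b 36.  K' ⊕ opad = 86 e1 5c.
Inner input = (K'⊕ipad) ∥ m = ec 8b 36 ∥ e9 0c 0e cc 6f.
Inner hash: even-index sum = 506 mod 256 = 250; odd-index sum = 497 mod 256 = 241 → fa f1.
Outer input = (K'⊕opad) ∥ inner = 86 e1 5c ∥ fa f1.
Outer hash (tag): even-index sum = 467 mod 256 = 211; odd-index sum = 475 mod 256 = 219 → d3 db.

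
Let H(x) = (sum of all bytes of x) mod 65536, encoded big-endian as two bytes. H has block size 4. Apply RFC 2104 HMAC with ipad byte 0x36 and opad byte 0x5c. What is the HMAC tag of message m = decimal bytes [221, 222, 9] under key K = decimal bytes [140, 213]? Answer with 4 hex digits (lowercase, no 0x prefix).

02e1

Key decimal bytes [140, 213] = 8c d5 is 2 bytes ≤ B = 4; zero-pad to 4 bytes: K' = 8c d5 00 00.
K' ⊕ ipad = ba e3 36 36.  K' ⊕ opad = d0 89 5c 5c.
Inner input = (K'⊕ipad) ∥ m = ba e3 36 36 ∥ dd de 09.
Inner hash: sum = 186+227+54+54+221+222+9 = 973 → 03 cd.
Outer input = (K'⊕opad) ∥ inner = d0 89 5c 5c ∥ 03 cd.
Outer hash (tag): sum = 208+137+92+92+3+205 = 737 → 02 e1.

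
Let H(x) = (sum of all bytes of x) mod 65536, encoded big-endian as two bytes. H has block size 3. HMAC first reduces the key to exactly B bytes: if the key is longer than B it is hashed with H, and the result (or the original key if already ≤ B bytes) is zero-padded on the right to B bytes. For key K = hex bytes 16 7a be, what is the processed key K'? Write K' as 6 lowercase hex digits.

Key hex bytes 16 7a be is exactly B = 3 bytes: K' = 16 7a be.

167abe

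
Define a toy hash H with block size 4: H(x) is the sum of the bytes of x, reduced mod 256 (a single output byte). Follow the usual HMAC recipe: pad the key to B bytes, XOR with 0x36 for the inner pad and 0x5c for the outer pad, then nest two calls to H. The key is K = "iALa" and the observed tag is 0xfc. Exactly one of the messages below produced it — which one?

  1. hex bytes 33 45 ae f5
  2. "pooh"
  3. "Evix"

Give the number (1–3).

Key "iALa" = 69 41 4c 61 is exactly B = 4 bytes: K' = 69 41 4c 61.
K' ⊕ ipad = 5f 77 7a 57; K' ⊕ opad = 35 1d 10 3d.
m1: inner = H(5f 77 7a 57 33 45 ae f5) = c2; tag = H(35 1d 10 3d c2) = 61
m2: inner = H(5f 77 7a 57 70 6f 6f 68) = 5d; tag = H(35 1d 10 3d 5d) = fc ← matches
m3: inner = H(5f 77 7a 57 45 76 69 78) = 43; tag = H(35 1d 10 3d 43) = e2

2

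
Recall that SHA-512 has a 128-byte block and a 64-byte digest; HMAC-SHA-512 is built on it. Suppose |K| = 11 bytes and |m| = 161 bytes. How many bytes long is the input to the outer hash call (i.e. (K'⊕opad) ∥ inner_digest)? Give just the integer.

Key is 11 ≤ 128 bytes, zero-padded: |K'| = 128.
Outer input = (K'⊕opad) ∥ H(inner) → 128 + 64 = 192 bytes.

192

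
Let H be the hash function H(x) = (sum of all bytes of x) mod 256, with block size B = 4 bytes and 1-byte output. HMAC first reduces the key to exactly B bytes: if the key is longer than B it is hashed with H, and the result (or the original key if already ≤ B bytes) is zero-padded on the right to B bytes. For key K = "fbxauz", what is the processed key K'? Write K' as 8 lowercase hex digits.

90000000

|K| = 6 > B = 4, so first hash the key.
H(K): sum = 102+98+120+97+117+122 = 656; mod 256 = 144 → 90.
Zero-pad H(K) = 90 to 4 bytes: K' = 90 00 00 00.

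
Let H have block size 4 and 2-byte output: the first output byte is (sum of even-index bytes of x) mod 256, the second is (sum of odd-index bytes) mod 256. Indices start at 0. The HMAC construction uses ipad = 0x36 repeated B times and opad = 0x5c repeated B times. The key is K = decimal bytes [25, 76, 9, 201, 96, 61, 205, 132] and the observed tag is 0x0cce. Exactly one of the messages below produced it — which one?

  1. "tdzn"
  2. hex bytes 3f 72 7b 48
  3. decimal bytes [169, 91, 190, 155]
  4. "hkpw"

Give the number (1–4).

1

Key decimal bytes [25, 76, 9, 201, 96, 61, 205, 132] = 19 4c 09 c9 60 3d cd 84 is 8 bytes > B = 4, so hash it first: H(key) = 4f d6, then zero-pad to 4 bytes: K' = 4f d6 00 00.
K' ⊕ ipad = 79 e0 36 36; K' ⊕ opad = 13 8a 5c 5c.
m1: inner = H(79 e0 36 36 74 64 7a 6e) = 9d e8; tag = H(13 8a 5c 5c 9d e8) = 0cce ← matches
m2: inner = H(79 e0 36 36 3f 72 7b 48) = 69 d0; tag = H(13 8a 5c 5c 69 d0) = d8b6
m3: inner = H(79 e0 36 36 a9 5b be 9b) = 16 0c; tag = H(13 8a 5c 5c 16 0c) = 85f2
m4: inner = H(79 e0 36 36 68 6b 70 77) = 87 f8; tag = H(13 8a 5c 5c 87 f8) = f6de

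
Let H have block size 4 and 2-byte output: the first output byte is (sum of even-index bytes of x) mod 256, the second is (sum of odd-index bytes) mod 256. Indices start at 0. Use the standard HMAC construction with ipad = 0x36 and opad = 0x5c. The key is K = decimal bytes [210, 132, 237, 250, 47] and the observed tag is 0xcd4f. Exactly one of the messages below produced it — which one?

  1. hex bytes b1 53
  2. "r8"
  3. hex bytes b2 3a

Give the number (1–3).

1

Key decimal bytes [210, 132, 237, 250, 47] = d2 84 ed fa 2f is 5 bytes > B = 4, so hash it first: H(key) = ee 7e, then zero-pad to 4 bytes: K' = ee 7e 00 00.
K' ⊕ ipad = d8 48 36 36; K' ⊕ opad = b2 22 5c 5c.
m1: inner = H(d8 48 36 36 b1 53) = bf d1; tag = H(b2 22 5c 5c bf d1) = cd4f ← matches
m2: inner = H(d8 48 36 36 72 38) = 80 b6; tag = H(b2 22 5c 5c 80 b6) = 8e34
m3: inner = H(d8 48 36 36 b2 3a) = c0 b8; tag = H(b2 22 5c 5c c0 b8) = ce36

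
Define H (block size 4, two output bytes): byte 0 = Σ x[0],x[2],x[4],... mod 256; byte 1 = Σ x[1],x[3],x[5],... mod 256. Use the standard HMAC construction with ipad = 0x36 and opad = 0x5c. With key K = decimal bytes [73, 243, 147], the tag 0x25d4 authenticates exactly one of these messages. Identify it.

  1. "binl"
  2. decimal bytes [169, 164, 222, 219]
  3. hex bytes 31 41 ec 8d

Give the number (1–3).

Key decimal bytes [73, 243, 147] = 49 f3 93 is 3 bytes ≤ B = 4; zero-pad to 4 bytes: K' = 49 f3 93 00.
K' ⊕ ipad = 7f c5 a5 36; K' ⊕ opad = 15 af cf 5c.
m1: inner = H(7f c5 a5 36 62 69 6e 6c) = f4 d0; tag = H(15 af cf 5c f4 d0) = d8db
m2: inner = H(7f c5 a5 36 a9 a4 de db) = ab 7a; tag = H(15 af cf 5c ab 7a) = 8f85
m3: inner = H(7f c5 a5 36 31 41 ec 8d) = 41 c9; tag = H(15 af cf 5c 41 c9) = 25d4 ← matches

3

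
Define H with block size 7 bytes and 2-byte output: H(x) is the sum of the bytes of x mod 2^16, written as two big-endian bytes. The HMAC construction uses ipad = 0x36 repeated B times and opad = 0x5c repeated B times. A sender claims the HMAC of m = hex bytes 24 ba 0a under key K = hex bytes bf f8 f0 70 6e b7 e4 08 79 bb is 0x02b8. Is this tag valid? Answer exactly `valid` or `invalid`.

Key hex bytes bf f8 f0 70 6e b7 e4 08 79 bb is 10 bytes > B = 7, so hash it first: H(key) = 06 5c, then zero-pad to 7 bytes: K' = 06 5c 00 00 00 00 00.
K' ⊕ ipad = 30 6a 36 36 36 36 36; K' ⊕ opad = 5a 00 5c 5c 5c 5c 5c.
Inner hash: sum = 48+106+54+54+54+54+54+36+186+10 = 656 → 02 90.
Outer hash (recomputed tag): sum = 90+0+92+92+92+92+92+2+144 = 696 → 02 b8.
Recomputed tag = 02b8; claimed = 02b8 → match.

valid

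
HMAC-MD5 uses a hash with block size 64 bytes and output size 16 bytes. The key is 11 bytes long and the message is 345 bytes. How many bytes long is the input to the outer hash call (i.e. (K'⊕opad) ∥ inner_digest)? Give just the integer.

80

Key is 11 ≤ 64 bytes, zero-padded: |K'| = 64.
Outer input = (K'⊕opad) ∥ H(inner) → 64 + 16 = 80 bytes.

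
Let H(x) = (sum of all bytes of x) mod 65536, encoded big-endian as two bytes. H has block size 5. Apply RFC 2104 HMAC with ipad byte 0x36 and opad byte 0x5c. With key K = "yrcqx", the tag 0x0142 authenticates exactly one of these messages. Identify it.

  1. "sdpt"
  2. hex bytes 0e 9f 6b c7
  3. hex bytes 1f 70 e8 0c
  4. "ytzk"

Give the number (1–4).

Key "yrcqx" = 79 72 63 71 78 is exactly B = 5 bytes: K' = 79 72 63 71 78.
K' ⊕ ipad = 4f 44 55 47 4e; K' ⊕ opad = 25 2e 3f 2d 24.
m1: inner = H(4f 44 55 47 4e 73 64 70 74) = 03 38; tag = H(25 2e 3f 2d 24 03 38) = 011e
m2: inner = H(4f 44 55 47 4e 0e 9f 6b c7) = 03 5c; tag = H(25 2e 3f 2d 24 03 5c) = 0142 ← matches
m3: inner = H(4f 44 55 47 4e 1f 70 e8 0c) = 03 00; tag = H(25 2e 3f 2d 24 03 00) = 00e6
m4: inner = H(4f 44 55 47 4e 79 74 7a 6b) = 03 4f; tag = H(25 2e 3f 2d 24 03 4f) = 0135

2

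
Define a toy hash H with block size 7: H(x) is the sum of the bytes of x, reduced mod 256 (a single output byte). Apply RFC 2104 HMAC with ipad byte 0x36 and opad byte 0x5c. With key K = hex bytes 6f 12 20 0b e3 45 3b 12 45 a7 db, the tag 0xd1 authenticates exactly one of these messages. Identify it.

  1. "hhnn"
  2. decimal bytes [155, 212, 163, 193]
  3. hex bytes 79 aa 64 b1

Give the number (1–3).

Key hex bytes 6f 12 20 0b e3 45 3b 12 45 a7 db is 11 bytes > B = 7, so hash it first: H(key) = e8, then zero-pad to 7 bytes: K' = e8 00 00 00 00 00 00.
K' ⊕ ipad = de 36 36 36 36 36 36; K' ⊕ opad = b4 5c 5c 5c 5c 5c 5c.
m1: inner = H(de 36 36 36 36 36 36 68 68 6e 6e) = ce; tag = H(b4 5c 5c 5c 5c 5c 5c ce) = aa
m2: inner = H(de 36 36 36 36 36 36 9b d4 a3 c1) = f5; tag = H(b4 5c 5c 5c 5c 5c 5c f5) = d1 ← matches
m3: inner = H(de 36 36 36 36 36 36 79 aa 64 b1) = 5a; tag = H(b4 5c 5c 5c 5c 5c 5c 5a) = 36

2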